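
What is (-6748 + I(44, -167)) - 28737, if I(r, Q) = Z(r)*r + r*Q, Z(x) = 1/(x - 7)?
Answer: -1584777/37 ≈ -42832.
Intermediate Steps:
Z(x) = 1/(-7 + x)
I(r, Q) = Q*r + r/(-7 + r) (I(r, Q) = r/(-7 + r) + r*Q = r/(-7 + r) + Q*r = Q*r + r/(-7 + r))
(-6748 + I(44, -167)) - 28737 = (-6748 + 44*(1 - 167*(-7 + 44))/(-7 + 44)) - 28737 = (-6748 + 44*(1 - 167*37)/37) - 28737 = (-6748 + 44*(1/37)*(1 - 6179)) - 28737 = (-6748 + 44*(1/37)*(-6178)) - 28737 = (-6748 - 271832/37) - 28737 = -521508/37 - 28737 = -1584777/37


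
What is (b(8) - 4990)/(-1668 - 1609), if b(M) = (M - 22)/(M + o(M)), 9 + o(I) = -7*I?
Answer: 284416/186789 ≈ 1.5227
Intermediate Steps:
o(I) = -9 - 7*I
b(M) = (-22 + M)/(-9 - 6*M) (b(M) = (M - 22)/(M + (-9 - 7*M)) = (-22 + M)/(-9 - 6*M))
(b(8) - 4990)/(-1668 - 1609) = ((22 - 1*8)/(3*(3 + 2*8)) - 4990)/(-1668 - 1609) = ((22 - 8)/(3*(3 + 16)) - 4990)/(-3277) = ((1/3)*14/19 - 4990)*(-1/3277) = ((1/3)*(1/19)*14 - 4990)*(-1/3277) = (14/57 - 4990)*(-1/3277) = -284416/57*(-1/3277) = 284416/186789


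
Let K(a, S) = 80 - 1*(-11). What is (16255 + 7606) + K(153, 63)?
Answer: 23952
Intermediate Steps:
K(a, S) = 91 (K(a, S) = 80 + 11 = 91)
(16255 + 7606) + K(153, 63) = (16255 + 7606) + 91 = 23861 + 91 = 23952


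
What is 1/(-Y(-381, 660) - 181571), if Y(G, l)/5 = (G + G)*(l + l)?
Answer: 1/4847629 ≈ 2.0629e-7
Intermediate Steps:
Y(G, l) = 20*G*l (Y(G, l) = 5*((G + G)*(l + l)) = 5*((2*G)*(2*l)) = 5*(4*G*l) = 20*G*l)
1/(-Y(-381, 660) - 181571) = 1/(-20*(-381)*660 - 181571) = 1/(-1*(-5029200) - 181571) = 1/(5029200 - 181571) = 1/4847629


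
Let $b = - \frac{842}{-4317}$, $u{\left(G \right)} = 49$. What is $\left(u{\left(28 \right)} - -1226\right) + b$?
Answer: $\frac{5505017}{4317} \approx 1275.2$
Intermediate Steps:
$b = \frac{842}{4317}$ ($b = \left(-842\right) \left(- \frac{1}{4317}\right) = \frac{842}{4317} \approx 0.19504$)
$\left(u{\left(28 \right)} - -1226\right) + b = \left(49 - -1226\right) + \frac{842}{4317} = \left(49 + 1226\right) + \frac{842}{4317} = 1275 + \frac{842}{4317} = \frac{5505017}{4317}$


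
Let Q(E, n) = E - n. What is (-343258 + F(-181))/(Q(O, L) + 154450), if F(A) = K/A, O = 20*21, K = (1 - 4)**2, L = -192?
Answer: -62129707/28066222 ≈ -2.2137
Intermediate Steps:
K = 9 (K = (-3)**2 = 9)
O = 420
F(A) = 9/A
(-343258 + F(-181))/(Q(O, L) + 154450) = (-343258 + 9/(-181))/((420 - 1*(-192)) + 154450) = (-343258 + 9*(-1/181))/((420 + 192) + 154450) = (-343258 - 9/181)/(612 + 154450) = -62129707/181/155062 = -62129707/181*1/155062 = -62129707/28066222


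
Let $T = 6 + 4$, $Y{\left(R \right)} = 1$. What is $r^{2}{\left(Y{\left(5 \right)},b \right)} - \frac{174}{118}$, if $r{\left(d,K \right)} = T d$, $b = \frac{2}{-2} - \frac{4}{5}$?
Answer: $\frac{5813}{59} \approx 98.525$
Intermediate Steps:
$b = - \frac{9}{5}$ ($b = 2 \left(- \frac{1}{2}\right) - \frac{4}{5} = -1 - \frac{4}{5} = - \frac{9}{5} \approx -1.8$)
$T = 10$
$r{\left(d,K \right)} = 10 d$
$r^{2}{\left(Y{\left(5 \right)},b \right)} - \frac{174}{118} = \left(10 \cdot 1\right)^{2} - \frac{174}{118} = 10^{2} - 174 \cdot \frac{1}{118} = 100 - \frac{87}{59} = \frac{5813}{59}$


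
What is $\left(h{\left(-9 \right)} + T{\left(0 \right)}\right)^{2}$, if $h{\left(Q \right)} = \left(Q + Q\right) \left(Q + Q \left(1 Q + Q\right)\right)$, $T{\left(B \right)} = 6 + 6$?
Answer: $7518564$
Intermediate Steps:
$T{\left(B \right)} = 12$
$h{\left(Q \right)} = 2 Q \left(Q + 2 Q^{2}\right)$ ($h{\left(Q \right)} = 2 Q \left(Q + Q \left(Q + Q\right)\right) = 2 Q \left(Q + Q 2 Q\right) = 2 Q \left(Q + 2 Q^{2}\right)$)
$\left(h{\left(-9 \right)} + T{\left(0 \right)}\right)^{2} = \left(\left(-9\right)^{2} \left(2 + 4 \left(-9\right)\right) + 12\right)^{2} = \left(81 \left(2 - 36\right) + 12\right)^{2} = \left(81 \left(-34\right) + 12\right)^{2} = \left(-2754 + 12\right)^{2} = \left(-2742\right)^{2} = 7518564$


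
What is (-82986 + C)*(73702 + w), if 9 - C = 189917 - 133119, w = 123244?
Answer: -27528127150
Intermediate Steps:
C = -56789 (C = 9 - (189917 - 133119) = 9 - 1*56798 = 9 - 56798 = -56789)
(-82986 + C)*(73702 + w) = (-82986 - 56789)*(73702 + 123244) = -139775*196946 = -27528127150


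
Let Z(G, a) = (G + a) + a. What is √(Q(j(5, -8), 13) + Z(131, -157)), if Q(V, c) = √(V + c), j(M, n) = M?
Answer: √(-183 + 3*√2) ≈ 13.37*I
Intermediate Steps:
Z(G, a) = G + 2*a
√(Q(j(5, -8), 13) + Z(131, -157)) = √(√(5 + 13) + (131 + 2*(-157))) = √(√18 + (131 - 314)) = √(3*√2 - 183) = √(-183 + 3*√2)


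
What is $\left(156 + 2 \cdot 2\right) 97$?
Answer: $15520$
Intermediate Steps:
$\left(156 + 2 \cdot 2\right) 97 = \left(156 + 4\right) 97 = 160 \cdot 97 = 15520$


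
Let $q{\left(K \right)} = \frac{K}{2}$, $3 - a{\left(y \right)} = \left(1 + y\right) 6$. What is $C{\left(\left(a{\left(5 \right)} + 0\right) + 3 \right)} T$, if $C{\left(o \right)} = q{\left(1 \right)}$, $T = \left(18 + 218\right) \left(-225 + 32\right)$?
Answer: $-22774$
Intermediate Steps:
$a{\left(y \right)} = -3 - 6 y$ ($a{\left(y \right)} = 3 - \left(1 + y\right) 6 = 3 - \left(6 + 6 y\right) = -3 - 6 y$)
$T = -45548$ ($T = 236 \left(-193\right) = -45548$)
$q{\left(K \right)} = \frac{K}{2}$ ($q{\left(K \right)} = K \frac{1}{2} = \frac{K}{2}$)
$C{\left(o \right)} = \frac{1}{2}$ ($C{\left(o \right)} = \frac{1}{2} \cdot 1 = \frac{1}{2}$)
$C{\left(\left(a{\left(5 \right)} + 0\right) + 3 \right)} T = \frac{1}{2} \left(-45548\right) = -22774$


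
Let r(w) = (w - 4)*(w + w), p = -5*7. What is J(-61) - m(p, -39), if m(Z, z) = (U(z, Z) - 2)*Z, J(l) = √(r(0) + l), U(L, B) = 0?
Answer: -70 + I*√61 ≈ -70.0 + 7.8102*I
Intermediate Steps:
p = -35
r(w) = 2*w*(-4 + w) (r(w) = (-4 + w)*(2*w) = 2*w*(-4 + w))
J(l) = √l (J(l) = √(2*0*(-4 + 0) + l) = √(2*0*(-4) + l) = √(0 + l) = √l)
m(Z, z) = -2*Z (m(Z, z) = (0 - 2)*Z = -2*Z)
J(-61) - m(p, -39) = √(-61) - (-2)*(-35) = I*√61 - 1*70 = I*√61 - 70 = -70 + I*√61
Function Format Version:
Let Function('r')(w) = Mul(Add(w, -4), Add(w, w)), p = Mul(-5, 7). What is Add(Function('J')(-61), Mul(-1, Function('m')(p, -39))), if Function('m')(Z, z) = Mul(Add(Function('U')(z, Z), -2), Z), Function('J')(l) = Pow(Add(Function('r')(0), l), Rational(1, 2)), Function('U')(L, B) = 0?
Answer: Add(-70, Mul(I, Pow(61, Rational(1, 2)))) ≈ Add(-70.000, Mul(7.8102, I))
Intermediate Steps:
p = -35
Function('r')(w) = Mul(2, w, Add(-4, w)) (Function('r')(w) = Mul(Add(-4, w), Mul(2, w)) = Mul(2, w, Add(-4, w)))
Function('J')(l) = Pow(l, Rational(1, 2)) (Function('J')(l) = Pow(Add(Mul(2, 0, Add(-4, 0)), l), Rational(1, 2)) = Pow(Add(Mul(2, 0, -4), l), Rational(1, 2)) = Pow(Add(0, l), Rational(1, 2)) = Pow(l, Rational(1, 2)))
Function('m')(Z, z) = Mul(-2, Z) (Function('m')(Z, z) = Mul(Add(0, -2), Z) = Mul(-2, Z))
Add(Function('J')(-61), Mul(-1, Function('m')(p, -39))) = Add(Pow(-61, Rational(1, 2)), Mul(-1, Mul(-2, -35))) = Add(Mul(I, Pow(61, Rational(1, 2))), Mul(-1, 70)) = Add(Mul(I, Pow(61, Rational(1, 2))), -70) = Add(-70, Mul(I, Pow(61, Rational(1, 2))))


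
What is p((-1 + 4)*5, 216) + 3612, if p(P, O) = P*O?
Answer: 6852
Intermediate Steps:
p(P, O) = O*P
p((-1 + 4)*5, 216) + 3612 = 216*((-1 + 4)*5) + 3612 = 216*(3*5) + 3612 = 216*15 + 3612 = 3240 + 3612 = 6852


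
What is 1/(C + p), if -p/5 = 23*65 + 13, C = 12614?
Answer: 1/5074 ≈ 0.00019708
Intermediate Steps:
p = -7540 (p = -5*(23*65 + 13) = -5*(1495 + 13) = -5*1508 = -7540)
1/(C + p) = 1/(12614 - 7540) = 1/5074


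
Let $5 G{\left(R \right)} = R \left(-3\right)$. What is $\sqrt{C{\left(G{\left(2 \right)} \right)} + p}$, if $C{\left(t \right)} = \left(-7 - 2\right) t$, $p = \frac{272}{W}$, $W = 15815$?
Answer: $\frac{\sqrt{2705535310}}{15815} \approx 3.289$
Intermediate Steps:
$p = \frac{272}{15815} \approx 0.017199$
$G{\left(R \right)} = - \frac{3 R}{5}$ ($G{\left(R \right)} = \frac{R \left(-3\right)}{5} = \frac{\left(-3\right) R}{5} = - \frac{3 R}{5}$)
$C{\left(t \right)} = - 9 t$
$\sqrt{C{\left(G{\left(2 \right)} \right)} + p} = \sqrt{- 9 \left(\left(- \frac{3}{5}\right) 2\right) + \frac{272}{15815}} = \sqrt{\left(-9\right) \left(- \frac{6}{5}\right) + \frac{272}{15815}} = \sqrt{\frac{54}{5} + \frac{272}{15815}} = \sqrt{\frac{171074}{15815}} = \frac{\sqrt{2705535310}}{15815}$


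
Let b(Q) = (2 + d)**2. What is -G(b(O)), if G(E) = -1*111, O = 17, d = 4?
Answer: 111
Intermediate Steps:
b(Q) = 36 (b(Q) = (2 + 4)**2 = 6**2 = 36)
G(E) = -111
-G(b(O)) = -1*(-111) = 111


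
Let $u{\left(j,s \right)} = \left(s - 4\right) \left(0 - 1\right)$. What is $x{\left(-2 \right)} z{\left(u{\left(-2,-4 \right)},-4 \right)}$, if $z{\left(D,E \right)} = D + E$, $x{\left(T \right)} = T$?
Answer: $-8$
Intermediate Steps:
$u{\left(j,s \right)} = 4 - s$ ($u{\left(j,s \right)} = \left(-4 + s\right) \left(-1\right) = 4 - s$)
$x{\left(-2 \right)} z{\left(u{\left(-2,-4 \right)},-4 \right)} = - 2 \left(\left(4 - -4\right) - 4\right) = - 2 \left(\left(4 + 4\right) - 4\right) = - 2 \left(8 - 4\right) = \left(-2\right) 4 = -8$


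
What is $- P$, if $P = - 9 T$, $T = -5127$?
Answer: $-46143$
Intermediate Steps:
$P = 46143$ ($P = \left(-9\right) \left(-5127\right) = 46143$)
$- P = \left(-1\right) 46143 = -46143$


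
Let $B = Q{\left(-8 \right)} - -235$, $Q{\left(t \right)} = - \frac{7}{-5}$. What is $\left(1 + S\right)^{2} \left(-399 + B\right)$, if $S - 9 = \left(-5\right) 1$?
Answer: $-4065$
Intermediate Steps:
$S = 4$ ($S = 9 - 5 = 4$)
$Q{\left(t \right)} = \frac{7}{5}$ ($Q{\left(t \right)} = \left(-7\right) \left(- \frac{1}{5}\right) = \frac{7}{5}$)
$B = \frac{1182}{5}$ ($B = \frac{7}{5} - -235 = \frac{7}{5} + 235 = \frac{1182}{5} \approx 236.4$)
$\left(1 + S\right)^{2} \left(-399 + B\right) = \left(1 + 4\right)^{2} \left(-399 + \frac{1182}{5}\right) = 5^{2} \left(- \frac{813}{5}\right) = 25 \left(- \frac{813}{5}\right) = -4065$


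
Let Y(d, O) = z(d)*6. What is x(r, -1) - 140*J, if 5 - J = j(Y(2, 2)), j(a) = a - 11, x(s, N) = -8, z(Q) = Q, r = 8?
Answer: -568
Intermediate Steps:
Y(d, O) = 6*d (Y(d, O) = d*6 = 6*d)
j(a) = -11 + a
J = 4 (J = 5 - (-11 + 6*2) = 5 - (-11 + 12) = 5 - 1*1 = 5 - 1 = 4)
x(r, -1) - 140*J = -8 - 140*4 = -8 - 560 = -568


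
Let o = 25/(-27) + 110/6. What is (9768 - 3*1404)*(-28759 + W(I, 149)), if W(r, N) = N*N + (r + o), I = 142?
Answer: -319955224/9 ≈ -3.5551e+7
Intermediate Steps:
o = 470/27 (o = 25*(-1/27) + 110*(⅙) = -25/27 + 55/3 = 470/27 ≈ 17.407)
W(r, N) = 470/27 + r + N² (W(r, N) = N*N + (r + 470/27) = N² + (470/27 + r) = 470/27 + r + N²)
(9768 - 3*1404)*(-28759 + W(I, 149)) = (9768 - 3*1404)*(-28759 + (470/27 + 142 + 149²)) = (9768 - 4212)*(-28759 + (470/27 + 142 + 22201)) = 5556*(-28759 + 603731/27) = 5556*(-172762/27) = -319955224/9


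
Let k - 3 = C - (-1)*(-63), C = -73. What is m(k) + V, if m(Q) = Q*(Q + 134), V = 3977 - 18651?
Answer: -14807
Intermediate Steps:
V = -14674
k = -133 (k = 3 + (-73 - (-1)*(-63)) = 3 + (-73 - 1*63) = 3 + (-73 - 63) = 3 - 136 = -133)
m(Q) = Q*(134 + Q)
m(k) + V = -133*(134 - 133) - 14674 = -133*1 - 14674 = -133 - 14674 = -14807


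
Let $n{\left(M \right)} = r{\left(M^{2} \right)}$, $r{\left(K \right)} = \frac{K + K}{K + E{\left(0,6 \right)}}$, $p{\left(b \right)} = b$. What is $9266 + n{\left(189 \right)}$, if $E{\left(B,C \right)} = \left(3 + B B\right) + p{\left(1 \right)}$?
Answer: $\frac{331099292}{35725} \approx 9268.0$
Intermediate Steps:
$E{\left(B,C \right)} = 4 + B^{2}$ ($E{\left(B,C \right)} = \left(3 + B B\right) + 1 = \left(3 + B^{2}\right) + 1 = 4 + B^{2}$)
$r{\left(K \right)} = \frac{2 K}{4 + K}$ ($r{\left(K \right)} = \frac{K + K}{K + \left(4 + 0^{2}\right)} = \frac{2 K}{K + \left(4 + 0\right)} = \frac{2 K}{K + 4} = \frac{2 K}{4 + K}$)
$n{\left(M \right)} = \frac{2 M^{2}}{4 + M^{2}}$
$9266 + n{\left(189 \right)} = 9266 + \frac{2 \cdot 189^{2}}{4 + 189^{2}} = 9266 + 2 \cdot 35721 \frac{1}{4 + 35721} = 9266 + 2 \cdot 35721 \cdot \frac{1}{35725} = 9266 + \frac{71442}{35725} = \frac{331099292}{35725}$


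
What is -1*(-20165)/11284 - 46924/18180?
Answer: -40722679/51285780 ≈ -0.79403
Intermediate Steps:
-1*(-20165)/11284 - 46924/18180 = 20165*(1/11284) - 46924*1/18180 = 20165/11284 - 11731/4545 = -40722679/51285780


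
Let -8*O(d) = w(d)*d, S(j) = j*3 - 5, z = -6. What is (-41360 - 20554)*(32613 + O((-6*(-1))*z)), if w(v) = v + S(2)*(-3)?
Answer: -2008335375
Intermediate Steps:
S(j) = -5 + 3*j (S(j) = 3*j - 5 = -5 + 3*j)
w(v) = -3 + v (w(v) = v + (-5 + 3*2)*(-3) = v + (-5 + 6)*(-3) = v + 1*(-3) = v - 3 = -3 + v)
O(d) = -d*(-3 + d)/8 (O(d) = -(-3 + d)*d/8 = -d*(-3 + d)/8)
(-41360 - 20554)*(32613 + O((-6*(-1))*z)) = (-41360 - 20554)*(32613 + (-6*(-1)*(-6))*(3 - (-6*(-1))*(-6))/8) = -61914*(32613 + (6*(-6))*(3 - 6*(-6))/8) = -61914*(32613 + (⅛)*(-36)*(3 - 1*(-36))) = -61914*(32613 + (⅛)*(-36)*(3 + 36)) = -61914*(32613 + (⅛)*(-36)*39) = -61914*(32613 - 351/2) = -61914*64875/2 = -2008335375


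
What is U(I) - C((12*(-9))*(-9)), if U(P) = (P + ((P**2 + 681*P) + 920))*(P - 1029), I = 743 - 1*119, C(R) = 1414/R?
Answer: -160586511827/486 ≈ -3.3042e+8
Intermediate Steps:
I = 624 (I = 743 - 119 = 624)
U(P) = (-1029 + P)*(920 + P**2 + 682*P) (U(P) = (P + (920 + P**2 + 681*P))*(-1029 + P) = (920 + P**2 + 682*P)*(-1029 + P) = (-1029 + P)*(920 + P**2 + 682*P))
U(I) - C((12*(-9))*(-9)) = (-946680 + 624**3 - 700858*624 - 347*624**2) - 1414/((12*(-9))*(-9)) = (-946680 + 242970624 - 437335392 - 347*389376) - 1414/((-108*(-9))) = (-946680 + 242970624 - 437335392 - 135113472) - 1414/972 = -330424920 - 1414/972 = -330424920 - 1*707/486 = -330424920 - 707/486 = -160586511827/486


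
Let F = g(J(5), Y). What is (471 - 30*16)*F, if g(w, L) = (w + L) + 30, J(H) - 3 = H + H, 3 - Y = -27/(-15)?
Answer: -1989/5 ≈ -397.80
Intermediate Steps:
Y = 6/5 (Y = 3 - (-27)/(-15) = 3 - (-27)*(-1)/15 = 3 - 1*9/5 = 3 - 9/5 = 6/5 ≈ 1.2000)
J(H) = 3 + 2*H (J(H) = 3 + (H + H) = 3 + 2*H)
g(w, L) = 30 + L + w (g(w, L) = (L + w) + 30 = 30 + L + w)
F = 221/5 (F = 30 + 6/5 + (3 + 2*5) = 30 + 6/5 + (3 + 10) = 30 + 6/5 + 13 = 221/5 ≈ 44.200)
(471 - 30*16)*F = (471 - 30*16)*(221/5) = (471 - 480)*(221/5) = -9*221/5 = -1989/5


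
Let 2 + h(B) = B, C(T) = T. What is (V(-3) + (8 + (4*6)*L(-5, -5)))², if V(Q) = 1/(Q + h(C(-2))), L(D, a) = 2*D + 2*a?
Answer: 10923025/49 ≈ 2.2292e+5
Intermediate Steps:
h(B) = -2 + B
V(Q) = 1/(-4 + Q) (V(Q) = 1/(Q + (-2 - 2)) = 1/(Q - 4) = 1/(-4 + Q))
(V(-3) + (8 + (4*6)*L(-5, -5)))² = (1/(-4 - 3) + (8 + (4*6)*(2*(-5) + 2*(-5))))² = (1/(-7) + (8 + 24*(-10 - 10)))² = (-⅐ + (8 + 24*(-20)))² = (-⅐ + (8 - 480))² = (-⅐ - 472)² = (-3305/7)² = 10923025/49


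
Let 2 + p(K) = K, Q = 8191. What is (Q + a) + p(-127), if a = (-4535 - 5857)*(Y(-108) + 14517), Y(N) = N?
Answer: -149730266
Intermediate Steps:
p(K) = -2 + K
a = -149738328 (a = (-4535 - 5857)*(-108 + 14517) = -10392*14409 = -149738328)
(Q + a) + p(-127) = (8191 - 149738328) + (-2 - 127) = -149730137 - 129 = -149730266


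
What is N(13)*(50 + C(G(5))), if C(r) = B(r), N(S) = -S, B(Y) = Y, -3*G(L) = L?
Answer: -1885/3 ≈ -628.33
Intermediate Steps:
G(L) = -L/3
C(r) = r
N(13)*(50 + C(G(5))) = (-1*13)*(50 - 1/3*5) = -13*(50 - 5/3) = -13*145/3 = -1885/3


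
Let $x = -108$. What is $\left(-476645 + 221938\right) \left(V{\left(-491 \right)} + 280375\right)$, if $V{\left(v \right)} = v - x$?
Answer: $-71315922344$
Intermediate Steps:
$V{\left(v \right)} = 108 + v$ ($V{\left(v \right)} = v - -108 = v + 108 = 108 + v$)
$\left(-476645 + 221938\right) \left(V{\left(-491 \right)} + 280375\right) = \left(-476645 + 221938\right) \left(\left(108 - 491\right) + 280375\right) = - 254707 \left(-383 + 280375\right) = \left(-254707\right) 279992 = -71315922344$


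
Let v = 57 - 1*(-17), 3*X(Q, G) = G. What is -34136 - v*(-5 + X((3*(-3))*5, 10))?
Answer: -102038/3 ≈ -34013.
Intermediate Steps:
X(Q, G) = G/3
v = 74 (v = 57 + 17 = 74)
-34136 - v*(-5 + X((3*(-3))*5, 10)) = -34136 - 74*(-5 + (1/3)*10) = -34136 - 74*(-5 + 10/3) = -34136 - 74*(-5)/3 = -34136 - 1*(-370/3) = -34136 + 370/3 = -102038/3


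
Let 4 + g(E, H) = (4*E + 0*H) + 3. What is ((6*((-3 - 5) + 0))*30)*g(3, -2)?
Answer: -15840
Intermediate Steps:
g(E, H) = -1 + 4*E (g(E, H) = -4 + ((4*E + 0*H) + 3) = -4 + ((4*E + 0) + 3) = -4 + (4*E + 3) = -4 + (3 + 4*E) = -1 + 4*E)
((6*((-3 - 5) + 0))*30)*g(3, -2) = ((6*((-3 - 5) + 0))*30)*(-1 + 4*3) = ((6*(-8 + 0))*30)*(-1 + 12) = ((6*(-8))*30)*11 = -48*30*11 = -1440*11 = -15840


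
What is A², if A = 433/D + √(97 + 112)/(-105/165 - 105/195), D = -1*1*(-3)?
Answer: 197413115/9408 - 61919*√209/252 ≈ 17431.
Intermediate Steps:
D = 3 (D = -1*(-3) = 3)
A = 433/3 - 143*√209/168 (A = 433/3 + √(97 + 112)/(-105/165 - 105/195) = 433*(⅓) + √209/(-105*1/165 - 105*1/195) = 433/3 + √209/(-7/11 - 7/13) = 433/3 + √209/(-168/143) = 433/3 + √209*(-143/168) = 433/3 - 143*√209/168 ≈ 132.03)
A² = (433/3 - 143*√209/168)²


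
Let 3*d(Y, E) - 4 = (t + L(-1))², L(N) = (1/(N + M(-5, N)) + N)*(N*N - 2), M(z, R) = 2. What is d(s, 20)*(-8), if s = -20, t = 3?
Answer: -104/3 ≈ -34.667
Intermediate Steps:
L(N) = (-2 + N²)*(N + 1/(2 + N)) (L(N) = (1/(N + 2) + N)*(N*N - 2) = (1/(2 + N) + N)*(N² - 2) = (N + 1/(2 + N))*(-2 + N²) = (-2 + N²)*(N + 1/(2 + N)))
d(Y, E) = 13/3 (d(Y, E) = 4/3 + (3 + (-2 + (-1)⁴ - 1*(-1)² - 4*(-1) + 2*(-1)³)/(2 - 1))²/3 = 4/3 + (3 + (-2 + 1 - 1*1 + 4 + 2*(-1))/1)²/3 = 4/3 + (3 + 1*(-2 + 1 - 1 + 4 - 2))²/3 = 4/3 + (3 + 1*0)²/3 = 4/3 + (3 + 0)²/3 = 4/3 + (⅓)*3² = 4/3 + (⅓)*9 = 4/3 + 3 = 13/3)
d(s, 20)*(-8) = (13/3)*(-8) = -104/3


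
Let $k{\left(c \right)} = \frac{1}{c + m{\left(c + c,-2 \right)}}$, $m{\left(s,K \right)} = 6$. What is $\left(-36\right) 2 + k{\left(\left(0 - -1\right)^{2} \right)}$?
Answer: $- \frac{503}{7} \approx -71.857$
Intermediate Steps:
$k{\left(c \right)} = \frac{1}{6 + c}$ ($k{\left(c \right)} = \frac{1}{c + 6} = \frac{1}{6 + c}$)
$\left(-36\right) 2 + k{\left(\left(0 - -1\right)^{2} \right)} = \left(-36\right) 2 + \frac{1}{6 + \left(0 - -1\right)^{2}} = -72 + \frac{1}{6 + \left(0 + 1\right)^{2}} = -72 + \frac{1}{6 + 1^{2}} = -72 + \frac{1}{6 + 1} = -72 + \frac{1}{7} = - \frac{503}{7}$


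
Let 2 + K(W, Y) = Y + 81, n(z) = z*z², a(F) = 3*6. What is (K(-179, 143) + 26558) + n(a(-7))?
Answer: 32612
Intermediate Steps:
a(F) = 18
n(z) = z³
K(W, Y) = 79 + Y (K(W, Y) = -2 + (Y + 81) = -2 + (81 + Y) = 79 + Y)
(K(-179, 143) + 26558) + n(a(-7)) = ((79 + 143) + 26558) + 18³ = (222 + 26558) + 5832 = 26780 + 5832 = 32612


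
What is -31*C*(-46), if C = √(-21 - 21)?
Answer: 1426*I*√42 ≈ 9241.5*I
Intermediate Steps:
C = I*√42 (C = √(-42) = I*√42 ≈ 6.4807*I)
-31*C*(-46) = -31*I*√42*(-46) = 1426*I*√42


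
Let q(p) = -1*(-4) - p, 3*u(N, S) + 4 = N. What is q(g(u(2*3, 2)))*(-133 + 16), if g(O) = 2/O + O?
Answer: -39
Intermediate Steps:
u(N, S) = -4/3 + N/3
g(O) = O + 2/O
q(p) = 4 - p
q(g(u(2*3, 2)))*(-133 + 16) = (4 - ((-4/3 + (2*3)/3) + 2/(-4/3 + (2*3)/3)))*(-133 + 16) = (4 - ((-4/3 + (⅓)*6) + 2/(-4/3 + (⅓)*6)))*(-117) = (4 - ((-4/3 + 2) + 2/(-4/3 + 2)))*(-117) = (4 - (⅔ + 2/(⅔)))*(-117) = (4 - (⅔ + 2*(3/2)))*(-117) = (4 - (⅔ + 3))*(-117) = (4 - 1*11/3)*(-117) = (4 - 11/3)*(-117) = (⅓)*(-117) = -39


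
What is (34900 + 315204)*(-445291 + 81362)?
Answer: -127412998616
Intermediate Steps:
(34900 + 315204)*(-445291 + 81362) = 350104*(-363929) = -127412998616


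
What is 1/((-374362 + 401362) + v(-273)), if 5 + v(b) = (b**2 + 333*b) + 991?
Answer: 1/11606 ≈ 8.6162e-5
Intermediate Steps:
v(b) = 986 + b**2 + 333*b (v(b) = -5 + ((b**2 + 333*b) + 991) = -5 + (991 + b**2 + 333*b) = 986 + b**2 + 333*b)
1/((-374362 + 401362) + v(-273)) = 1/((-374362 + 401362) + (986 + (-273)**2 + 333*(-273))) = 1/(27000 + (986 + 74529 - 90909)) = 1/(27000 - 15394) = 1/11606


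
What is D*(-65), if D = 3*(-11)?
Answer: 2145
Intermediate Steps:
D = -33
D*(-65) = -33*(-65) = 2145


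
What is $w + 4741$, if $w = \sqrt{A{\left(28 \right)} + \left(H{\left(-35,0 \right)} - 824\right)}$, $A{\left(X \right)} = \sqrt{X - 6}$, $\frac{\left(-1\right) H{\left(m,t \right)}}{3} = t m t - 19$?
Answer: $4741 + \sqrt{-767 + \sqrt{22}} \approx 4741.0 + 27.61 i$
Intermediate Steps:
$H{\left(m,t \right)} = 57 - 3 m t^{2}$ ($H{\left(m,t \right)} = - 3 \left(t m t - 19\right) = - 3 \left(m t t - 19\right) = - 3 \left(m t^{2} - 19\right) = - 3 \left(-19 + m t^{2}\right) = 57 - 3 m t^{2}$)
$A{\left(X \right)} = \sqrt{-6 + X}$
$w = \sqrt{-767 + \sqrt{22}}$ ($w = \sqrt{\sqrt{-6 + 28} - \left(767 + 0\right)} = \sqrt{\sqrt{22} - \left(767 + 0\right)} = \sqrt{\sqrt{22} + \left(\left(57 + 0\right) - 824\right)} = \sqrt{\sqrt{22} + \left(57 - 824\right)} = \sqrt{\sqrt{22} - 767} = \sqrt{-767 + \sqrt{22}} \approx 27.61 i$)
$w + 4741 = \sqrt{-767 + \sqrt{22}} + 4741 = 4741 + \sqrt{-767 + \sqrt{22}}$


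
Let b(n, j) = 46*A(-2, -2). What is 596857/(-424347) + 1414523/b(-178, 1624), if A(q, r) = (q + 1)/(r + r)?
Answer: 52194932837/424347 ≈ 1.2300e+5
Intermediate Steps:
A(q, r) = (1 + q)/(2*r) (A(q, r) = (1 + q)/((2*r)) = (1 + q)*(1/(2*r)) = (1 + q)/(2*r))
b(n, j) = 23/2 (b(n, j) = 46*((½)*(1 - 2)/(-2)) = 46*((½)*(-½)*(-1)) = 46*(¼) = 23/2)
596857/(-424347) + 1414523/b(-178, 1624) = 596857/(-424347) + 1414523/(23/2) = 596857*(-1/424347) + 1414523*(2/23) = -596857/424347 + 123002 = 52194932837/424347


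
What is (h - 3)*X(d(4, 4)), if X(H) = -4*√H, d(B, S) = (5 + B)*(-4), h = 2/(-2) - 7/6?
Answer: 124*I ≈ 124.0*I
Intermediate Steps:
h = -13/6 (h = 2*(-½) - 7*⅙ = -1 - 7/6 = -13/6 ≈ -2.1667)
d(B, S) = -20 - 4*B
(h - 3)*X(d(4, 4)) = (-13/6 - 3)*(-4*√(-20 - 4*4)) = -(-62)*√(-20 - 16)/3 = -(-62)*√(-36)/3 = -(-62)*6*I/3 = -(-124)*I = 124*I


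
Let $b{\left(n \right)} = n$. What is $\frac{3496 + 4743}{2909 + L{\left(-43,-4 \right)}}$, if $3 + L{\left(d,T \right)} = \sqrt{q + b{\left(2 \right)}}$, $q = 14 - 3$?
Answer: $\frac{23942534}{8444823} - \frac{8239 \sqrt{13}}{8444823} \approx 2.8317$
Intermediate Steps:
$q = 11$ ($q = 14 - 3 = 11$)
$L{\left(d,T \right)} = -3 + \sqrt{13}$ ($L{\left(d,T \right)} = -3 + \sqrt{11 + 2} = -3 + \sqrt{13}$)
$\frac{3496 + 4743}{2909 + L{\left(-43,-4 \right)}} = \frac{3496 + 4743}{2909 - \left(3 - \sqrt{13}\right)} = \frac{8239}{2906 + \sqrt{13}}$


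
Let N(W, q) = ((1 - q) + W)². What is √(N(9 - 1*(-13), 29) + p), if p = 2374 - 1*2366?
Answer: 2*√11 ≈ 6.6332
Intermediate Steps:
p = 8 (p = 2374 - 2366 = 8)
N(W, q) = (1 + W - q)²
√(N(9 - 1*(-13), 29) + p) = √((1 + (9 - 1*(-13)) - 1*29)² + 8) = √((1 + (9 + 13) - 29)² + 8) = √((1 + 22 - 29)² + 8) = √((-6)² + 8) = √(36 + 8) = √44 = 2*√11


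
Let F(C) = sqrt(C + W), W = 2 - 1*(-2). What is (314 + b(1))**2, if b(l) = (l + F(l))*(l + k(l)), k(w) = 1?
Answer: 99876 + 1264*sqrt(5) ≈ 1.0270e+5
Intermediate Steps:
W = 4 (W = 2 + 2 = 4)
F(C) = sqrt(4 + C) (F(C) = sqrt(C + 4) = sqrt(4 + C))
b(l) = (1 + l)*(l + sqrt(4 + l)) (b(l) = (l + sqrt(4 + l))*(l + 1) = (l + sqrt(4 + l))*(1 + l) = (1 + l)*(l + sqrt(4 + l)))
(314 + b(1))**2 = (314 + (1 + 1**2 + sqrt(4 + 1) + 1*sqrt(4 + 1)))**2 = (314 + (1 + 1 + sqrt(5) + 1*sqrt(5)))**2 = (314 + (1 + 1 + sqrt(5) + sqrt(5)))**2 = (314 + (2 + 2*sqrt(5)))**2 = (316 + 2*sqrt(5))**2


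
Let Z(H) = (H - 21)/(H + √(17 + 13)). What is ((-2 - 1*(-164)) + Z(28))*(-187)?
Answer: -11439164/377 + 1309*√30/754 ≈ -30333.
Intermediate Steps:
Z(H) = (-21 + H)/(H + √30)
((-2 - 1*(-164)) + Z(28))*(-187) = ((-2 - 1*(-164)) + (-21 + 28)/(28 + √30))*(-187) = ((-2 + 164) + 7/(28 + √30))*(-187) = (162 + 7/(28 + √30))*(-187) = -30294 - 1309/(28 + √30)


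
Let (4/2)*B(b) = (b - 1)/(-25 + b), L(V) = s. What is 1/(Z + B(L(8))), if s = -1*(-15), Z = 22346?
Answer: 10/223453 ≈ 4.4752e-5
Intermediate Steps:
s = 15
L(V) = 15
B(b) = (-1 + b)/(2*(-25 + b)) (B(b) = ((b - 1)/(-25 + b))/2 = ((-1 + b)/(-25 + b))/2 = (-1 + b)/(2*(-25 + b)))
1/(Z + B(L(8))) = 1/(22346 + (-1 + 15)/(2*(-25 + 15))) = 1/(22346 + (½)*14/(-10)) = 1/(22346 + (½)*(-⅒)*14) = 1/(22346 - 7/10) = 1/(223453/10) = 10/223453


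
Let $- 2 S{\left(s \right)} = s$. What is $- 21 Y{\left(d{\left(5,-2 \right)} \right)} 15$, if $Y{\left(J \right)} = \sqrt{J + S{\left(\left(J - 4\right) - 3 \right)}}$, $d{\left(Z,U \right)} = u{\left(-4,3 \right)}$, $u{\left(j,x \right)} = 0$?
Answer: $- \frac{315 \sqrt{14}}{2} \approx -589.31$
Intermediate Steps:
$S{\left(s \right)} = - \frac{s}{2}$
$d{\left(Z,U \right)} = 0$
$Y{\left(J \right)} = \sqrt{\frac{7}{2} + \frac{J}{2}}$ ($Y{\left(J \right)} = \sqrt{J - \frac{\left(J - 4\right) - 3}{2}} = \sqrt{J - \frac{\left(-4 + J\right) - 3}{2}} = \sqrt{J - \frac{-7 + J}{2}} = \sqrt{J - \left(- \frac{7}{2} + \frac{J}{2}\right)} = \sqrt{\frac{7}{2} + \frac{J}{2}}$)
$- 21 Y{\left(d{\left(5,-2 \right)} \right)} 15 = - 21 \frac{\sqrt{14 + 2 \cdot 0}}{2} \cdot 15 = - 21 \frac{\sqrt{14 + 0}}{2} \cdot 15 = - 21 \frac{\sqrt{14}}{2} \cdot 15 = - \frac{21 \sqrt{14}}{2} \cdot 15 = - \frac{315 \sqrt{14}}{2}$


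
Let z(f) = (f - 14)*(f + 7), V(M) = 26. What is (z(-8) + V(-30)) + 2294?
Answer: 2342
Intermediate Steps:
z(f) = (-14 + f)*(7 + f)
(z(-8) + V(-30)) + 2294 = ((-98 + (-8)² - 7*(-8)) + 26) + 2294 = ((-98 + 64 + 56) + 26) + 2294 = (22 + 26) + 2294 = 48 + 2294 = 2342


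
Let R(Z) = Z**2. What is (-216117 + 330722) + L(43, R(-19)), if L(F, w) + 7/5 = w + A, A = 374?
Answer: 576693/5 ≈ 1.1534e+5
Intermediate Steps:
L(F, w) = 1863/5 + w (L(F, w) = -7/5 + (w + 374) = -7/5 + (374 + w) = 1863/5 + w)
(-216117 + 330722) + L(43, R(-19)) = (-216117 + 330722) + (1863/5 + (-19)**2) = 114605 + (1863/5 + 361) = 114605 + 3668/5 = 576693/5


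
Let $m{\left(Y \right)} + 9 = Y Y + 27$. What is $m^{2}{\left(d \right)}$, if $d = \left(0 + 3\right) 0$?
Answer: $324$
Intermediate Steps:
$d = 0$ ($d = 3 \cdot 0 = 0$)
$m{\left(Y \right)} = 18 + Y^{2}$ ($m{\left(Y \right)} = -9 + \left(Y Y + 27\right) = -9 + \left(Y^{2} + 27\right) = -9 + \left(27 + Y^{2}\right) = 18 + Y^{2}$)
$m^{2}{\left(d \right)} = \left(18 + 0^{2}\right)^{2} = \left(18 + 0\right)^{2} = 18^{2} = 324$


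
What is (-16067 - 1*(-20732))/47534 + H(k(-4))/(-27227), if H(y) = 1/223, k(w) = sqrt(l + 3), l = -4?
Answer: 28324064431/288608432614 ≈ 0.098140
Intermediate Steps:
k(w) = I (k(w) = sqrt(-4 + 3) = sqrt(-1) = I)
H(y) = 1/223
(-16067 - 1*(-20732))/47534 + H(k(-4))/(-27227) = (-16067 - 1*(-20732))/47534 + (1/223)/(-27227) = (-16067 + 20732)*(1/47534) + (1/223)*(-1/27227) = 4665*(1/47534) - 1/6071621 = 4665/47534 - 1/6071621 = 28324064431/288608432614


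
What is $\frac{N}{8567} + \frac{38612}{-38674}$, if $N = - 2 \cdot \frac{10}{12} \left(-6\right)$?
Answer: $- \frac{165201132}{165660079} \approx -0.99723$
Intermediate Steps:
$N = 10$ ($N = - 2 \cdot 10 \cdot \frac{1}{12} \left(-6\right) = \left(-2\right) \frac{5}{6} \left(-6\right) = \left(- \frac{5}{3}\right) \left(-6\right) = 10$)
$\frac{N}{8567} + \frac{38612}{-38674} = \frac{10}{8567} + \frac{38612}{-38674} = 10 \cdot \frac{1}{8567} + 38612 \left(- \frac{1}{38674}\right) = \frac{10}{8567} - \frac{19306}{19337} = - \frac{165201132}{165660079}$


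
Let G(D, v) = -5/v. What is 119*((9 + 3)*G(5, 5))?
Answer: -1428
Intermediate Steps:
119*((9 + 3)*G(5, 5)) = 119*((9 + 3)*(-5/5)) = 119*(12*(-5*⅕)) = 119*(12*(-1)) = 119*(-12) = -1428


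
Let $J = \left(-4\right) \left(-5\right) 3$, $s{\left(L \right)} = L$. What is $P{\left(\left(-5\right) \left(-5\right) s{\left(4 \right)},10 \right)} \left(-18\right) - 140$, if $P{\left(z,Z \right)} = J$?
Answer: $-1220$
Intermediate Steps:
$J = 60$ ($J = 20 \cdot 3 = 60$)
$P{\left(z,Z \right)} = 60$
$P{\left(\left(-5\right) \left(-5\right) s{\left(4 \right)},10 \right)} \left(-18\right) - 140 = 60 \left(-18\right) - 140 = -1080 - 140 = -1220$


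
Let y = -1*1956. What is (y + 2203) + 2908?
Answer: 3155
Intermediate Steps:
y = -1956
(y + 2203) + 2908 = (-1956 + 2203) + 2908 = 247 + 2908 = 3155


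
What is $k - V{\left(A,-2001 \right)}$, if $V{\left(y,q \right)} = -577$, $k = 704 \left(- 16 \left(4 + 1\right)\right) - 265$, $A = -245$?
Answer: $-56008$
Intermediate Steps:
$k = -56585$ ($k = 704 \left(\left(-16\right) 5\right) - 265 = 704 \left(-80\right) - 265 = -56320 - 265 = -56585$)
$k - V{\left(A,-2001 \right)} = -56585 - -577 = -56585 + 577 = -56008$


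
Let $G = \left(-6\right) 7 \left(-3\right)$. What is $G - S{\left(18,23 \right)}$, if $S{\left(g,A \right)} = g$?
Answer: $108$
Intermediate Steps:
$G = 126$ ($G = \left(-42\right) \left(-3\right) = 126$)
$G - S{\left(18,23 \right)} = 126 - 18 = 108$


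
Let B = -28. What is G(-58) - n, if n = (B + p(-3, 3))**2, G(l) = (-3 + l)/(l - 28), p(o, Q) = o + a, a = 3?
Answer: -67363/86 ≈ -783.29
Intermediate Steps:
p(o, Q) = 3 + o (p(o, Q) = o + 3 = 3 + o)
G(l) = (-3 + l)/(-28 + l)
n = 784 (n = (-28 + (3 - 3))**2 = (-28 + 0)**2 = (-28)**2 = 784)
G(-58) - n = (-3 - 58)/(-28 - 58) - 1*784 = -61/(-86) - 784 = -1/86*(-61) - 784 = 61/86 - 784 = -67363/86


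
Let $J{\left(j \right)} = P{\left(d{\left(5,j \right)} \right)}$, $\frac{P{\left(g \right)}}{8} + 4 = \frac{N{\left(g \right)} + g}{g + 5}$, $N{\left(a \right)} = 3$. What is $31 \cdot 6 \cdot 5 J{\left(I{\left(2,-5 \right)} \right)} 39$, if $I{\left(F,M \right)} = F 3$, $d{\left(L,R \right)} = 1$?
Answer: $-967200$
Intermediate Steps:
$I{\left(F,M \right)} = 3 F$
$P{\left(g \right)} = -32 + \frac{8 \left(3 + g\right)}{5 + g}$ ($P{\left(g \right)} = -32 + 8 \frac{3 + g}{g + 5} = -32 + 8 \frac{3 + g}{5 + g} = -32 + \frac{8 \left(3 + g\right)}{5 + g}$)
$J{\left(j \right)} = - \frac{80}{3}$ ($J{\left(j \right)} = \frac{8 \left(-17 - 3\right)}{5 + 1} = \frac{8 \left(-17 - 3\right)}{6} = 8 \cdot \frac{1}{6} \left(-20\right) = - \frac{80}{3}$)
$31 \cdot 6 \cdot 5 J{\left(I{\left(2,-5 \right)} \right)} 39 = 31 \cdot 6 \cdot 5 \left(- \frac{80}{3}\right) 39 = 31 \cdot 30 \left(- \frac{80}{3}\right) 39 = 31 \left(-800\right) 39 = \left(-24800\right) 39 = -967200$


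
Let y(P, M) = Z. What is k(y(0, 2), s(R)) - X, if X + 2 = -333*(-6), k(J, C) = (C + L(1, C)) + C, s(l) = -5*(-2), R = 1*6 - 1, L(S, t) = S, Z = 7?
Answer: -1975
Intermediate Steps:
y(P, M) = 7
R = 5 (R = 6 - 1 = 5)
s(l) = 10
k(J, C) = 1 + 2*C (k(J, C) = (C + 1) + C = (1 + C) + C = 1 + 2*C)
X = 1996 (X = -2 - 333*(-6) = -2 + 1998 = 1996)
k(y(0, 2), s(R)) - X = (1 + 2*10) - 1*1996 = (1 + 20) - 1996 = 21 - 1996 = -1975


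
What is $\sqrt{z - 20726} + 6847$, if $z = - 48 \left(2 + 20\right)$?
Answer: $6847 + i \sqrt{21782} \approx 6847.0 + 147.59 i$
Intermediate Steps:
$z = -1056$ ($z = \left(-48\right) 22 = -1056$)
$\sqrt{z - 20726} + 6847 = \sqrt{-1056 - 20726} + 6847 = \sqrt{-21782} + 6847 = i \sqrt{21782} + 6847 = 6847 + i \sqrt{21782}$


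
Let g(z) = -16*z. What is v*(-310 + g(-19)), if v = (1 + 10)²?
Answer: -726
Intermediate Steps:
v = 121 (v = 11² = 121)
v*(-310 + g(-19)) = 121*(-310 - 16*(-19)) = 121*(-310 + 304) = 121*(-6) = -726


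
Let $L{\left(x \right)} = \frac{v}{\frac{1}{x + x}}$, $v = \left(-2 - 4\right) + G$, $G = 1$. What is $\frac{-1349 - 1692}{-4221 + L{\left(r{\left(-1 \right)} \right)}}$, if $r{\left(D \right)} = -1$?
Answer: $\frac{3041}{4211} \approx 0.72216$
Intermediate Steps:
$v = -5$ ($v = \left(-2 - 4\right) + 1 = -6 + 1 = -5$)
$L{\left(x \right)} = - 10 x$ ($L{\left(x \right)} = - \frac{5}{\frac{1}{x + x}} = - \frac{5}{\frac{1}{2 x}} = - \frac{5}{\frac{1}{2} \frac{1}{x}} = - 5 \cdot 2 x = - 10 x$)
$\frac{-1349 - 1692}{-4221 + L{\left(r{\left(-1 \right)} \right)}} = \frac{-1349 - 1692}{-4221 - -10} = - \frac{3041}{-4221 + 10} = - \frac{3041}{-4211} = \left(-3041\right) \left(- \frac{1}{4211}\right) = \frac{3041}{4211}$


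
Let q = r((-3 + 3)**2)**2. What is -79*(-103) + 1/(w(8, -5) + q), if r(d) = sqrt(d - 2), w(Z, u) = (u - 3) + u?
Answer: 122054/15 ≈ 8136.9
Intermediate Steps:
w(Z, u) = -3 + 2*u (w(Z, u) = (-3 + u) + u = -3 + 2*u)
r(d) = sqrt(-2 + d)
q = -2 (q = (sqrt(-2 + (-3 + 3)**2))**2 = (sqrt(-2 + 0**2))**2 = (sqrt(-2 + 0))**2 = (sqrt(-2))**2 = (I*sqrt(2))**2 = -2)
-79*(-103) + 1/(w(8, -5) + q) = -79*(-103) + 1/((-3 + 2*(-5)) - 2) = 8137 + 1/((-3 - 10) - 2) = 8137 + 1/(-13 - 2) = 8137 + 1/(-15) = 8137 - 1/15 = 122054/15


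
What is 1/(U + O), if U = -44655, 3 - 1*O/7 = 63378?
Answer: -1/488280 ≈ -2.0480e-6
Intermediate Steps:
O = -443625 (O = 21 - 7*63378 = 21 - 443646 = -443625)
1/(U + O) = 1/(-44655 - 443625) = 1/(-488280) = -1/488280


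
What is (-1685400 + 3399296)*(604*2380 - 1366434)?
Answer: 121834011056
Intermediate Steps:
(-1685400 + 3399296)*(604*2380 - 1366434) = 1713896*(1437520 - 1366434) = 1713896*71086 = 121834011056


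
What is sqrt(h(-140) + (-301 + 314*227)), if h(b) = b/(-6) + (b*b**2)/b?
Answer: sqrt(815403)/3 ≈ 301.00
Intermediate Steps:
h(b) = b**2 - b/6 (h(b) = b*(-1/6) + b**3/b = -b/6 + b**2 = b**2 - b/6)
sqrt(h(-140) + (-301 + 314*227)) = sqrt(-140*(-1/6 - 140) + (-301 + 314*227)) = sqrt(-140*(-841/6) + (-301 + 71278)) = sqrt(58870/3 + 70977) = sqrt(271801/3) = sqrt(815403)/3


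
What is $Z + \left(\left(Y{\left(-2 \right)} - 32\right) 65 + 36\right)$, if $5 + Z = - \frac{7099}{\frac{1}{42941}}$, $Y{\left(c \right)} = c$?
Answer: $-304840338$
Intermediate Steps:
$Z = -304838164$ ($Z = -5 - \frac{7099}{\frac{1}{42941}} = -5 - 7099 \frac{1}{\frac{1}{42941}} = -5 - 304838159 = -304838164$)
$Z + \left(\left(Y{\left(-2 \right)} - 32\right) 65 + 36\right) = -304838164 + \left(\left(-2 - 32\right) 65 + 36\right) = -304838164 + \left(\left(-34\right) 65 + 36\right) = -304838164 + \left(-2210 + 36\right) = -304838164 - 2174 = -304840338$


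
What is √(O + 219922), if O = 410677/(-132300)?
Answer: √87285809769/630 ≈ 468.96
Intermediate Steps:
O = -410677/132300 (O = 410677*(-1/132300) = -410677/132300 ≈ -3.1041)
√(O + 219922) = √(-410677/132300 + 219922) = √(29095269923/132300) = √87285809769/630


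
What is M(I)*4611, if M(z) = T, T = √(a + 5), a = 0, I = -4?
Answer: 4611*√5 ≈ 10311.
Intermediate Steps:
T = √5 (T = √(0 + 5) = √5 ≈ 2.2361)
M(z) = √5
M(I)*4611 = √5*4611 = 4611*√5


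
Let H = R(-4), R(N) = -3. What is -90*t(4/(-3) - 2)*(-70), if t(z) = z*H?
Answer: 63000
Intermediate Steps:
H = -3
t(z) = -3*z (t(z) = z*(-3) = -3*z)
-90*t(4/(-3) - 2)*(-70) = -(-270)*(4/(-3) - 2)*(-70) = -(-270)*(-⅓*4 - 2)*(-70) = -(-270)*(-4/3 - 2)*(-70) = -(-270)*(-10)/3*(-70) = -90*10*(-70) = -900*(-70) = 63000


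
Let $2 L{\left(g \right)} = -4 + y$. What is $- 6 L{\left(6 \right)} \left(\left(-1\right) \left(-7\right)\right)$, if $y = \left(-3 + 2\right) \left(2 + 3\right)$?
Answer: $189$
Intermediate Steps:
$y = -5$ ($y = \left(-1\right) 5 = -5$)
$L{\left(g \right)} = - \frac{9}{2}$ ($L{\left(g \right)} = \frac{-4 - 5}{2} = \frac{1}{2} \left(-9\right) = - \frac{9}{2}$)
$- 6 L{\left(6 \right)} \left(\left(-1\right) \left(-7\right)\right) = \left(-6\right) \left(- \frac{9}{2}\right) \left(\left(-1\right) \left(-7\right)\right) = 27 \cdot 7 = 189$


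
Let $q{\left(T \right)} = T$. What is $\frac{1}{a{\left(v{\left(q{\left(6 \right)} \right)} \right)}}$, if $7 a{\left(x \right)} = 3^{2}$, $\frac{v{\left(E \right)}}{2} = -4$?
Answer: $\frac{7}{9} \approx 0.77778$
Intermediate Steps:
$v{\left(E \right)} = -8$ ($v{\left(E \right)} = 2 \left(-4\right) = -8$)
$a{\left(x \right)} = \frac{9}{7}$ ($a{\left(x \right)} = \frac{3^{2}}{7} = \frac{1}{7} \cdot 9 = \frac{9}{7}$)
$\frac{1}{a{\left(v{\left(q{\left(6 \right)} \right)} \right)}} = \frac{1}{\frac{9}{7}} = \frac{7}{9}$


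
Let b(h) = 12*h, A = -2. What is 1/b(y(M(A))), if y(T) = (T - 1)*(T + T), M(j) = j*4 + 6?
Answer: 1/144 ≈ 0.0069444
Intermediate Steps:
M(j) = 6 + 4*j (M(j) = 4*j + 6 = 6 + 4*j)
y(T) = 2*T*(-1 + T) (y(T) = (-1 + T)*(2*T) = 2*T*(-1 + T))
1/b(y(M(A))) = 1/(12*(2*(6 + 4*(-2))*(-1 + (6 + 4*(-2))))) = 1/(12*(2*(6 - 8)*(-1 + (6 - 8)))) = 1/(12*(2*(-2)*(-1 - 2))) = 1/(12*(2*(-2)*(-3))) = 1/(12*12) = 1/144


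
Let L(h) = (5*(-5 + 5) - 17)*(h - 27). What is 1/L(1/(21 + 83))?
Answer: 104/47719 ≈ 0.0021794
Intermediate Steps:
L(h) = 459 - 17*h (L(h) = (5*0 - 17)*(-27 + h) = (0 - 17)*(-27 + h) = -17*(-27 + h) = 459 - 17*h)
1/L(1/(21 + 83)) = 1/(459 - 17/(21 + 83)) = 1/(459 - 17/104) = 1/(47719/104) = 104/47719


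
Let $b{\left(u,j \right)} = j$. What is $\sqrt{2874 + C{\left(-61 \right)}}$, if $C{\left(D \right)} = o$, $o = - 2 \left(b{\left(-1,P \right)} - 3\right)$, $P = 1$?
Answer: $\sqrt{2878} \approx 53.647$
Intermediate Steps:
$o = 4$ ($o = - 2 \left(1 - 3\right) = \left(-2\right) \left(-2\right) = 4$)
$C{\left(D \right)} = 4$
$\sqrt{2874 + C{\left(-61 \right)}} = \sqrt{2874 + 4} = \sqrt{2878}$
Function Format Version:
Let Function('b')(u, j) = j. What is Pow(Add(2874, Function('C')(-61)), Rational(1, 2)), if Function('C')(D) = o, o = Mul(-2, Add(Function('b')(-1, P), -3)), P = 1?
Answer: Pow(2878, Rational(1, 2)) ≈ 53.647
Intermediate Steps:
o = 4 (o = Mul(-2, Add(1, -3)) = Mul(-2, -2) = 4)
Function('C')(D) = 4
Pow(Add(2874, Function('C')(-61)), Rational(1, 2)) = Pow(Add(2874, 4), Rational(1, 2)) = Pow(2878, Rational(1, 2))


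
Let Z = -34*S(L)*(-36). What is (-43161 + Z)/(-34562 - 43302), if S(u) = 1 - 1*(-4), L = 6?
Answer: 37041/77864 ≈ 0.47571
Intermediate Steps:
S(u) = 5 (S(u) = 1 + 4 = 5)
Z = 6120 (Z = -34*5*(-36) = -170*(-36) = 6120)
(-43161 + Z)/(-34562 - 43302) = (-43161 + 6120)/(-34562 - 43302) = -37041/(-77864) = -37041*(-1/77864) = 37041/77864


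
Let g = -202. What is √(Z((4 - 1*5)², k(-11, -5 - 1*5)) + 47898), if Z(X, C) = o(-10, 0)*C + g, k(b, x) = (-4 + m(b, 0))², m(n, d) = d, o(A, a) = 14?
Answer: 4*√2995 ≈ 218.91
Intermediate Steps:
k(b, x) = 16 (k(b, x) = (-4 + 0)² = (-4)² = 16)
Z(X, C) = -202 + 14*C (Z(X, C) = 14*C - 202 = -202 + 14*C)
√(Z((4 - 1*5)², k(-11, -5 - 1*5)) + 47898) = √((-202 + 14*16) + 47898) = √((-202 + 224) + 47898) = √(22 + 47898) = √47920 = 4*√2995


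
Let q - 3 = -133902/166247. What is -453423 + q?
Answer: -75379848642/166247 ≈ -4.5342e+5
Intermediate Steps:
q = 364839/166247 (q = 3 - 133902/166247 = 364839/166247 ≈ 2.1946)
-453423 + q = -453423 + 364839/166247 = -75379848642/166247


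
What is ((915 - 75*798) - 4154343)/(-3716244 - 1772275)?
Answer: 4213278/5488519 ≈ 0.76765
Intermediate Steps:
((915 - 75*798) - 4154343)/(-3716244 - 1772275) = ((915 - 59850) - 4154343)/(-5488519) = (-58935 - 4154343)*(-1/5488519) = -4213278*(-1/5488519) = 4213278/5488519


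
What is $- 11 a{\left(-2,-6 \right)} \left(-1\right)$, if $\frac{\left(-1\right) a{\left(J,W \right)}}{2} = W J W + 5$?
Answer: $1474$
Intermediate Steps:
$a{\left(J,W \right)} = -10 - 2 J W^{2}$ ($a{\left(J,W \right)} = - 2 \left(W J W + 5\right) = - 2 \left(J W W + 5\right) = - 2 \left(J W^{2} + 5\right) = - 2 \left(5 + J W^{2}\right) = -10 - 2 J W^{2}$)
$- 11 a{\left(-2,-6 \right)} \left(-1\right) = - 11 \left(-10 - - 4 \left(-6\right)^{2}\right) \left(-1\right) = - 11 \left(-10 - \left(-4\right) 36\right) \left(-1\right) = - 11 \left(-10 + 144\right) \left(-1\right) = \left(-11\right) 134 \left(-1\right) = \left(-1474\right) \left(-1\right) = 1474$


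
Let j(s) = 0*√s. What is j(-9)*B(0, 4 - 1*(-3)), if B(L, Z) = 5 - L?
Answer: 0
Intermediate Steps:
j(s) = 0
j(-9)*B(0, 4 - 1*(-3)) = 0*(5 - 1*0) = 0*(5 + 0) = 0*5 = 0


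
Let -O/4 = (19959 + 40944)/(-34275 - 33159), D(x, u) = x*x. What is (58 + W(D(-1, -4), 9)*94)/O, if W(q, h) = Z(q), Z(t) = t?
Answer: 854164/20301 ≈ 42.075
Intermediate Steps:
D(x, u) = x²
W(q, h) = q
O = 40602/11239 (O = -4*(19959 + 40944)/(-34275 - 33159) = -243612/(-67434) = -243612*(-1)/67434 = -4*(-20301/22478) = 40602/11239 ≈ 3.6126)
(58 + W(D(-1, -4), 9)*94)/O = (58 + (-1)²*94)/(40602/11239) = (58 + 1*94)*(11239/40602) = (58 + 94)*(11239/40602) = 152*(11239/40602) = 854164/20301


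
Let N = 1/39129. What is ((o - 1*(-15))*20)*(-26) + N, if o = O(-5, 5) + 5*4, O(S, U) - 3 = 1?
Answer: -793536119/39129 ≈ -20280.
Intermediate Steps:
N = 1/39129 ≈ 2.5556e-5
O(S, U) = 4 (O(S, U) = 3 + 1 = 4)
o = 24 (o = 4 + 5*4 = 4 + 20 = 24)
((o - 1*(-15))*20)*(-26) + N = ((24 - 1*(-15))*20)*(-26) + 1/39129 = ((24 + 15)*20)*(-26) + 1/39129 = (39*20)*(-26) + 1/39129 = 780*(-26) + 1/39129 = -20280 + 1/39129 = -793536119/39129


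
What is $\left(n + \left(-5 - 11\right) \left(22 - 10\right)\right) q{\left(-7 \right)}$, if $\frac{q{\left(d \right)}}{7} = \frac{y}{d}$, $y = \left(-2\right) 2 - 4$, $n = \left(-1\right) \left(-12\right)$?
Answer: $-1440$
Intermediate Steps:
$n = 12$
$y = -8$ ($y = -4 - 4 = -8$)
$q{\left(d \right)} = - \frac{56}{d}$ ($q{\left(d \right)} = 7 \left(- \frac{8}{d}\right) = - \frac{56}{d}$)
$\left(n + \left(-5 - 11\right) \left(22 - 10\right)\right) q{\left(-7 \right)} = \left(12 + \left(-5 - 11\right) \left(22 - 10\right)\right) \left(- \frac{56}{-7}\right) = \left(12 - 192\right) \left(\left(-56\right) \left(- \frac{1}{7}\right)\right) = \left(12 - 192\right) 8 = \left(-180\right) 8 = -1440$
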